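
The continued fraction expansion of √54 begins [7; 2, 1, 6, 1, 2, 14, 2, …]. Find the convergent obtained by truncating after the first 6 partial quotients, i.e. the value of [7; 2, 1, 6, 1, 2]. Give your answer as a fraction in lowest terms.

Build up convergents one term at a time:
a_0 = 7: 7/1
a_1 = 2: 15/2
a_2 = 1: 22/3
a_3 = 6: 147/20
a_4 = 1: 169/23
a_5 = 2: 485/66

485/66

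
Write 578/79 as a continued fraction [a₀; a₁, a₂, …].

[7; 3, 6, 4]

Repeatedly divide and take the remainder:
578 ÷ 79 → quotient 7, remainder 25
79 ÷ 25 → quotient 3, remainder 4
25 ÷ 4 → quotient 6, remainder 1
4 ÷ 1 → quotient 4, remainder 0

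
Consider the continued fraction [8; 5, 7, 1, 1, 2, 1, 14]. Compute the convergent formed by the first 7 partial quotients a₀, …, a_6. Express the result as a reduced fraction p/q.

2229/272

Collapse the nested fraction from the inside out:
Start with 1.
2 + 1/(1/1) = 2 + 1/1 = 3/1
1 + 1/(3/1) = 1 + 1/3 = 4/3
1 + 1/(4/3) = 1 + 3/4 = 7/4
7 + 1/(7/4) = 7 + 4/7 = 53/7
5 + 1/(53/7) = 5 + 7/53 = 272/53
8 + 1/(272/53) = 8 + 53/272 = 2229/272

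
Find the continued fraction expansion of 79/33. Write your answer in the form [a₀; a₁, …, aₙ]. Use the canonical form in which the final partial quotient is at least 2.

[2; 2, 1, 1, 6]

⌊79/33⌋ = 2, remainder 13
⌊33/13⌋ = 2, remainder 7
⌊13/7⌋ = 1, remainder 6
⌊7/6⌋ = 1, remainder 1
⌊6/1⌋ = 6, remainder 0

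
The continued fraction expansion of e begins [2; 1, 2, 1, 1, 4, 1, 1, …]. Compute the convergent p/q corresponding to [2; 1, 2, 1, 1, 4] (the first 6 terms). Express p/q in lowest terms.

Compute successive convergents:
a_0 = 2: 2/1
a_1 = 1: 3/1
a_2 = 2: 8/3
a_3 = 1: 11/4
a_4 = 1: 19/7
a_5 = 4: 87/32

87/32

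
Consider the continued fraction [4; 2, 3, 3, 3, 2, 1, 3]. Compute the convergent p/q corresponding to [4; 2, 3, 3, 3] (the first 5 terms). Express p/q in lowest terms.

Collapse the nested fraction from the inside out:
Start with 3.
3 + 1/(3/1) = 3 + 1/3 = 10/3
3 + 1/(10/3) = 3 + 3/10 = 33/10
2 + 1/(33/10) = 2 + 10/33 = 76/33
4 + 1/(76/33) = 4 + 33/76 = 337/76

337/76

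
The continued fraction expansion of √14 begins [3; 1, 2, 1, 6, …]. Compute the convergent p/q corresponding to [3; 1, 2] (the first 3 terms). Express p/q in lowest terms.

11/3

Build up convergents one term at a time:
a_0 = 3: 3/1
a_1 = 1: 4/1
a_2 = 2: 11/3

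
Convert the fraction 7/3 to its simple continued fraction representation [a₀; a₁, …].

[2; 3]

⌊7/3⌋ = 2, remainder 1
⌊3/1⌋ = 3, remainder 0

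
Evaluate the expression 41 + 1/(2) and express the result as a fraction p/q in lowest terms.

83/2

Start with 2.
41 + 1/(2/1) = 41 + 1/2 = 83/2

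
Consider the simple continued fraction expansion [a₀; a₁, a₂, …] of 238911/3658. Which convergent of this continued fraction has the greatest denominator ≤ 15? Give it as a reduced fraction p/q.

849/13

List convergents until the denominator exceeds the bound:
a_0 = 65: 65/1  (≤ bound)
a_1 = 3: 196/3  (≤ bound)
a_2 = 4: 849/13  (≤ bound)
a_3 = 1: 1045/16  (> 15, stop)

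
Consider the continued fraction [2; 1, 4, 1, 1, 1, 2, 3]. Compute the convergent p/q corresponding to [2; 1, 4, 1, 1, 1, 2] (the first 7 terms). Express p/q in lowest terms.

Start with 2.
1 + 1/(2/1) = 1 + 1/2 = 3/2
1 + 1/(3/2) = 1 + 2/3 = 5/3
1 + 1/(5/3) = 1 + 3/5 = 8/5
4 + 1/(8/5) = 4 + 5/8 = 37/8
1 + 1/(37/8) = 1 + 8/37 = 45/37
2 + 1/(45/37) = 2 + 37/45 = 127/45

127/45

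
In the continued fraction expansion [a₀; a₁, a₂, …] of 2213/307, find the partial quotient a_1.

4

2213 = 7·307 + 64, so a_0 = 7
307 = 4·64 + 51, so a_1 = 4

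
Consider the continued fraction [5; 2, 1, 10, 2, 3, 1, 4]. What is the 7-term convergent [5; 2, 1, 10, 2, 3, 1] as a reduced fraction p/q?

1603/300

a_0 = 5: 5/1
a_1 = 2: 11/2
a_2 = 1: 16/3
a_3 = 10: 171/32
a_4 = 2: 358/67
a_5 = 3: 1245/233
a_6 = 1: 1603/300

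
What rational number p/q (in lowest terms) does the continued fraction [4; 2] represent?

Start with 2.
4 + 1/(2/1) = 4 + 1/2 = 9/2

9/2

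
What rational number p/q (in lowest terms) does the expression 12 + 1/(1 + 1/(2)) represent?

Compute successive convergents:
a_0 = 12: 12/1
a_1 = 1: 13/1
a_2 = 2: 38/3

38/3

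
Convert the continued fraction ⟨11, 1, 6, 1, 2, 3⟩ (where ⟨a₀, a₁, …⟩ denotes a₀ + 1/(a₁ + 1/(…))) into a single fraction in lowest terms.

Use the convergent recurrence hₖ = aₖ·hₖ₋₁ + hₖ₋₂ (and likewise for the denominators kₖ):
a_0 = 11: 11/1
a_1 = 1: 12/1
a_2 = 6: 83/7
a_3 = 1: 95/8
a_4 = 2: 273/23
a_5 = 3: 914/77

914/77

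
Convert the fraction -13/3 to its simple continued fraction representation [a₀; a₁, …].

Apply division with remainder until the remainder is 0:
⌊-13/3⌋ = -5, remainder 2
⌊3/2⌋ = 1, remainder 1
⌊2/1⌋ = 2, remainder 0

[-5; 1, 2]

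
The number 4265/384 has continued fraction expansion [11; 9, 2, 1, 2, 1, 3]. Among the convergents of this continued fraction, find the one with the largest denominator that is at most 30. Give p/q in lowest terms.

List convergents until the denominator exceeds the bound:
a_0 = 11: 11/1  (≤ bound)
a_1 = 9: 100/9  (≤ bound)
a_2 = 2: 211/19  (≤ bound)
a_3 = 1: 311/28  (≤ bound)
a_4 = 2: 833/75  (> 30, stop)

311/28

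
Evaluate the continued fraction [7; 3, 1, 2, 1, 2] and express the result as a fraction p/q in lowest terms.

Build up convergents one term at a time:
a_0 = 7: 7/1
a_1 = 3: 22/3
a_2 = 1: 29/4
a_3 = 2: 80/11
a_4 = 1: 109/15
a_5 = 2: 298/41

298/41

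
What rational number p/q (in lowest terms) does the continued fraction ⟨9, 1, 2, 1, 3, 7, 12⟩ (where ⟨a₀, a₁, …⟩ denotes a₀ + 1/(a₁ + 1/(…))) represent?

12878/1323

Start with 12.
7 + 1/(12/1) = 7 + 1/12 = 85/12
3 + 1/(85/12) = 3 + 12/85 = 267/85
1 + 1/(267/85) = 1 + 85/267 = 352/267
2 + 1/(352/267) = 2 + 267/352 = 971/352
1 + 1/(971/352) = 1 + 352/971 = 1323/971
9 + 1/(1323/971) = 9 + 971/1323 = 12878/1323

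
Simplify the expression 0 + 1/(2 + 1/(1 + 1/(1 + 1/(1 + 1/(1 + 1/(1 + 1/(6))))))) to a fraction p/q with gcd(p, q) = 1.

53/139

Build up convergents one term at a time:
a_0 = 0: 0/1
a_1 = 2: 1/2
a_2 = 1: 1/3
a_3 = 1: 2/5
a_4 = 1: 3/8
a_5 = 1: 5/13
a_6 = 1: 8/21
a_7 = 6: 53/139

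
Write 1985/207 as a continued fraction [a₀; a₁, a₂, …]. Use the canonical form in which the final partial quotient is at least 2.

Run the Euclidean algorithm, recording each quotient:
⌊1985/207⌋ = 9, remainder 122
⌊207/122⌋ = 1, remainder 85
⌊122/85⌋ = 1, remainder 37
⌊85/37⌋ = 2, remainder 11
⌊37/11⌋ = 3, remainder 4
⌊11/4⌋ = 2, remainder 3
⌊4/3⌋ = 1, remainder 1
⌊3/1⌋ = 3, remainder 0

[9; 1, 1, 2, 3, 2, 1, 3]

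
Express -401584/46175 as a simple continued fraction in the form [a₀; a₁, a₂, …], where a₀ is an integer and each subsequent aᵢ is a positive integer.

[-9; 3, 3, 3, 29, 2, 7, 3]

⌊-401584/46175⌋ = -9, remainder 13991
⌊46175/13991⌋ = 3, remainder 4202
⌊13991/4202⌋ = 3, remainder 1385
⌊4202/1385⌋ = 3, remainder 47
⌊1385/47⌋ = 29, remainder 22
⌊47/22⌋ = 2, remainder 3
⌊22/3⌋ = 7, remainder 1
⌊3/1⌋ = 3, remainder 0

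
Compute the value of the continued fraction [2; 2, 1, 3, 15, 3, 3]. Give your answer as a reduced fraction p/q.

Start with 3.
3 + 1/(3/1) = 3 + 1/3 = 10/3
15 + 1/(10/3) = 15 + 3/10 = 153/10
3 + 1/(153/10) = 3 + 10/153 = 469/153
1 + 1/(469/153) = 1 + 153/469 = 622/469
2 + 1/(622/469) = 2 + 469/622 = 1713/622
2 + 1/(1713/622) = 2 + 622/1713 = 4048/1713

4048/1713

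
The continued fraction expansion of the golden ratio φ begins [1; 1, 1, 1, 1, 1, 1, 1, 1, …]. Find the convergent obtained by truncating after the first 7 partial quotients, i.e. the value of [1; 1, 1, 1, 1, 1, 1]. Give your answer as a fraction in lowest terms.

21/13

a_0 = 1: 1/1
a_1 = 1: 2/1
a_2 = 1: 3/2
a_3 = 1: 5/3
a_4 = 1: 8/5
a_5 = 1: 13/8
a_6 = 1: 21/13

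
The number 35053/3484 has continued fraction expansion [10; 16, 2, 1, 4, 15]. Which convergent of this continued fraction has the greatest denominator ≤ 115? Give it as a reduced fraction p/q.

493/49

List convergents until the denominator exceeds the bound:
a_0 = 10: 10/1  (≤ bound)
a_1 = 16: 161/16  (≤ bound)
a_2 = 2: 332/33  (≤ bound)
a_3 = 1: 493/49  (≤ bound)
a_4 = 4: 2304/229  (> 115, stop)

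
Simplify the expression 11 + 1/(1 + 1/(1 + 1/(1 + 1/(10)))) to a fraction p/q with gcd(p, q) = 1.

Work from the innermost term outward:
Start with 10.
1 + 1/(10/1) = 1 + 1/10 = 11/10
1 + 1/(11/10) = 1 + 10/11 = 21/11
1 + 1/(21/11) = 1 + 11/21 = 32/21
11 + 1/(32/21) = 11 + 21/32 = 373/32

373/32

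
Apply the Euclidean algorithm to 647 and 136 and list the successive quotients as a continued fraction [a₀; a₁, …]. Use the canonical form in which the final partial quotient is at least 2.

Run the Euclidean algorithm, recording each quotient:
647 = 4·136 + 103, so a_0 = 4
136 = 1·103 + 33, so a_1 = 1
103 = 3·33 + 4, so a_2 = 3
33 = 8·4 + 1, so a_3 = 8
4 = 4·1 + 0, so a_4 = 4

[4; 1, 3, 8, 4]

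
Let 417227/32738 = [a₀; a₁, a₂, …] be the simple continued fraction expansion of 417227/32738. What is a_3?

1

417227 = 12·32738 + 24371, so a_0 = 12
32738 = 1·24371 + 8367, so a_1 = 1
24371 = 2·8367 + 7637, so a_2 = 2
8367 = 1·7637 + 730, so a_3 = 1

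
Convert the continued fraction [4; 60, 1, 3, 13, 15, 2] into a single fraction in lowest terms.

402875/100306

Use the convergent recurrence hₖ = aₖ·hₖ₋₁ + hₖ₋₂ (and likewise for the denominators kₖ):
a_0 = 4: 4/1
a_1 = 60: 241/60
a_2 = 1: 245/61
a_3 = 3: 976/243
a_4 = 13: 12933/3220
a_5 = 15: 194971/48543
a_6 = 2: 402875/100306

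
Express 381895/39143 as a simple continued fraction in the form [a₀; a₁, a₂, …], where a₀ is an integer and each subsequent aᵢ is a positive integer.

Apply division with remainder until the remainder is 0:
381895 ÷ 39143 → quotient 9, remainder 29608
39143 ÷ 29608 → quotient 1, remainder 9535
29608 ÷ 9535 → quotient 3, remainder 1003
9535 ÷ 1003 → quotient 9, remainder 508
1003 ÷ 508 → quotient 1, remainder 495
508 ÷ 495 → quotient 1, remainder 13
495 ÷ 13 → quotient 38, remainder 1
13 ÷ 1 → quotient 13, remainder 0

[9; 1, 3, 9, 1, 1, 38, 13]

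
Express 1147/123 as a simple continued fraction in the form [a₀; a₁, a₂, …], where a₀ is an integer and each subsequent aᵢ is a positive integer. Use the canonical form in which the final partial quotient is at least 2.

[9; 3, 13, 3]

Run the Euclidean algorithm, recording each quotient:
1147 = 9·123 + 40, so a_0 = 9
123 = 3·40 + 3, so a_1 = 3
40 = 13·3 + 1, so a_2 = 13
3 = 3·1 + 0, so a_3 = 3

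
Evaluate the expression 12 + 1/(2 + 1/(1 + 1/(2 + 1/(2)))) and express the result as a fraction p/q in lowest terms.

Start with 2.
2 + 1/(2/1) = 2 + 1/2 = 5/2
1 + 1/(5/2) = 1 + 2/5 = 7/5
2 + 1/(7/5) = 2 + 5/7 = 19/7
12 + 1/(19/7) = 12 + 7/19 = 235/19

235/19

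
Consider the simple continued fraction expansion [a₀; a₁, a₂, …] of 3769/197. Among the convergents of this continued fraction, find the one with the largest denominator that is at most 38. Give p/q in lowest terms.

a_0 = 19: 19/1  (≤ bound)
a_1 = 7: 134/7  (≤ bound)
a_2 = 1: 153/8  (≤ bound)
a_3 = 1: 287/15  (≤ bound)
a_4 = 2: 727/38  (≤ bound)
a_5 = 1: 1014/53  (> 38, stop)

727/38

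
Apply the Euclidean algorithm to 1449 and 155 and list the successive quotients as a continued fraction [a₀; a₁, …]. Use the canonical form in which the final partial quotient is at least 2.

1449 ÷ 155 → quotient 9, remainder 54
155 ÷ 54 → quotient 2, remainder 47
54 ÷ 47 → quotient 1, remainder 7
47 ÷ 7 → quotient 6, remainder 5
7 ÷ 5 → quotient 1, remainder 2
5 ÷ 2 → quotient 2, remainder 1
2 ÷ 1 → quotient 2, remainder 0

[9; 2, 1, 6, 1, 2, 2]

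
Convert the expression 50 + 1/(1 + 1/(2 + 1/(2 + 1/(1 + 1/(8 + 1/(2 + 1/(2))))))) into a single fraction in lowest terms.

Start with 2.
2 + 1/(2/1) = 2 + 1/2 = 5/2
8 + 1/(5/2) = 8 + 2/5 = 42/5
1 + 1/(42/5) = 1 + 5/42 = 47/42
2 + 1/(47/42) = 2 + 42/47 = 136/47
2 + 1/(136/47) = 2 + 47/136 = 319/136
1 + 1/(319/136) = 1 + 136/319 = 455/319
50 + 1/(455/319) = 50 + 319/455 = 23069/455

23069/455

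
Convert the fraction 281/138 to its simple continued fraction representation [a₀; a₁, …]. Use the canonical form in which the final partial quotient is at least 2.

281 = 2·138 + 5, so a_0 = 2
138 = 27·5 + 3, so a_1 = 27
5 = 1·3 + 2, so a_2 = 1
3 = 1·2 + 1, so a_3 = 1
2 = 2·1 + 0, so a_4 = 2

[2; 27, 1, 1, 2]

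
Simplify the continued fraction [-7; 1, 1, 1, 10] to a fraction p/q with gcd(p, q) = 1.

-203/32

Starting at the tail and folding back:
Start with 10.
1 + 1/(10/1) = 1 + 1/10 = 11/10
1 + 1/(11/10) = 1 + 10/11 = 21/11
1 + 1/(21/11) = 1 + 11/21 = 32/21
-7 + 1/(32/21) = -7 + 21/32 = -203/32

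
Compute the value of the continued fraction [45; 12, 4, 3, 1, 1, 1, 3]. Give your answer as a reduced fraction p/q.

Work from the innermost term outward:
Start with 3.
1 + 1/(3/1) = 1 + 1/3 = 4/3
1 + 1/(4/3) = 1 + 3/4 = 7/4
1 + 1/(7/4) = 1 + 4/7 = 11/7
3 + 1/(11/7) = 3 + 7/11 = 40/11
4 + 1/(40/11) = 4 + 11/40 = 171/40
12 + 1/(171/40) = 12 + 40/171 = 2092/171
45 + 1/(2092/171) = 45 + 171/2092 = 94311/2092

94311/2092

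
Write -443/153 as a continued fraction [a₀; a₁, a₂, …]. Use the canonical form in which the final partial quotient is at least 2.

⌊-443/153⌋ = -3, remainder 16
⌊153/16⌋ = 9, remainder 9
⌊16/9⌋ = 1, remainder 7
⌊9/7⌋ = 1, remainder 2
⌊7/2⌋ = 3, remainder 1
⌊2/1⌋ = 2, remainder 0

[-3; 9, 1, 1, 3, 2]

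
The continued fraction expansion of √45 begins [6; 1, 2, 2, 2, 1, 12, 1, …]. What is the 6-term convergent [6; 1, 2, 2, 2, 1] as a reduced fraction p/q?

161/24

a_0 = 6: 6/1
a_1 = 1: 7/1
a_2 = 2: 20/3
a_3 = 2: 47/7
a_4 = 2: 114/17
a_5 = 1: 161/24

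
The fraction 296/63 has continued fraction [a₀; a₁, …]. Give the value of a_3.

3

⌊296/63⌋ = 4, remainder 44
⌊63/44⌋ = 1, remainder 19
⌊44/19⌋ = 2, remainder 6
⌊19/6⌋ = 3, remainder 1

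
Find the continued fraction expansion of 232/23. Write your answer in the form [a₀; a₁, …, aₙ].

Run the Euclidean algorithm, recording each quotient:
232 = 10·23 + 2, so a_0 = 10
23 = 11·2 + 1, so a_1 = 11
2 = 2·1 + 0, so a_2 = 2

[10; 11, 2]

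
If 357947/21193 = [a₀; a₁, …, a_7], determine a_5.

12

Apply division with remainder until the remainder is 0:
357947 = 16·21193 + 18859, so a_0 = 16
21193 = 1·18859 + 2334, so a_1 = 1
18859 = 8·2334 + 187, so a_2 = 8
2334 = 12·187 + 90, so a_3 = 12
187 = 2·90 + 7, so a_4 = 2
90 = 12·7 + 6, so a_5 = 12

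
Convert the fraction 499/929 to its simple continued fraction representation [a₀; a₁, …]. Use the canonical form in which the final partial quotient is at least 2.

[0; 1, 1, 6, 4, 3, 5]

499 = 0·929 + 499, so a_0 = 0
929 = 1·499 + 430, so a_1 = 1
499 = 1·430 + 69, so a_2 = 1
430 = 6·69 + 16, so a_3 = 6
69 = 4·16 + 5, so a_4 = 4
16 = 3·5 + 1, so a_5 = 3
5 = 5·1 + 0, so a_6 = 5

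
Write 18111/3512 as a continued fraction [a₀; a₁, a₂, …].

18111 ÷ 3512 → quotient 5, remainder 551
3512 ÷ 551 → quotient 6, remainder 206
551 ÷ 206 → quotient 2, remainder 139
206 ÷ 139 → quotient 1, remainder 67
139 ÷ 67 → quotient 2, remainder 5
67 ÷ 5 → quotient 13, remainder 2
5 ÷ 2 → quotient 2, remainder 1
2 ÷ 1 → quotient 2, remainder 0

[5; 6, 2, 1, 2, 13, 2, 2]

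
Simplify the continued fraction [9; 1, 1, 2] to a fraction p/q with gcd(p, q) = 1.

Build up convergents one term at a time:
a_0 = 9: 9/1
a_1 = 1: 10/1
a_2 = 1: 19/2
a_3 = 2: 48/5

48/5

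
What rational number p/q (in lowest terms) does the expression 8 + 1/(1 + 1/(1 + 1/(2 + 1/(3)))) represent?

146/17

Compute successive convergents:
a_0 = 8: 8/1
a_1 = 1: 9/1
a_2 = 1: 17/2
a_3 = 2: 43/5
a_4 = 3: 146/17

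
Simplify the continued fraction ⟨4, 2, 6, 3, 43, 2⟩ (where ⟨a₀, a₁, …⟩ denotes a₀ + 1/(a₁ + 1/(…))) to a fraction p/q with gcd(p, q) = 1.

Start with 2.
43 + 1/(2/1) = 43 + 1/2 = 87/2
3 + 1/(87/2) = 3 + 2/87 = 263/87
6 + 1/(263/87) = 6 + 87/263 = 1665/263
2 + 1/(1665/263) = 2 + 263/1665 = 3593/1665
4 + 1/(3593/1665) = 4 + 1665/3593 = 16037/3593

16037/3593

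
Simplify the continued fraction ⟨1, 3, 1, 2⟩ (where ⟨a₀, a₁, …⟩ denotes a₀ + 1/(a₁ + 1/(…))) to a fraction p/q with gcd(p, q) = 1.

Collapse the nested fraction from the inside out:
Start with 2.
1 + 1/(2/1) = 1 + 1/2 = 3/2
3 + 1/(3/2) = 3 + 2/3 = 11/3
1 + 1/(11/3) = 1 + 3/11 = 14/11

14/11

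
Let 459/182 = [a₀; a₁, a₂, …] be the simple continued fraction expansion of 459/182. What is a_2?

1

459 ÷ 182 → quotient 2, remainder 95
182 ÷ 95 → quotient 1, remainder 87
95 ÷ 87 → quotient 1, remainder 8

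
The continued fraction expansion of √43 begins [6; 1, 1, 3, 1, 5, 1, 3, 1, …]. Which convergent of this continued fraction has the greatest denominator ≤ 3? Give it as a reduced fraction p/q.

13/2

a_0 = 6: 6/1  (≤ bound)
a_1 = 1: 7/1  (≤ bound)
a_2 = 1: 13/2  (≤ bound)
a_3 = 3: 46/7  (> 3, stop)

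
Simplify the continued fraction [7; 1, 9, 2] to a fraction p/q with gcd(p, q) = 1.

166/21

Work from the innermost term outward:
Start with 2.
9 + 1/(2/1) = 9 + 1/2 = 19/2
1 + 1/(19/2) = 1 + 2/19 = 21/19
7 + 1/(21/19) = 7 + 19/21 = 166/21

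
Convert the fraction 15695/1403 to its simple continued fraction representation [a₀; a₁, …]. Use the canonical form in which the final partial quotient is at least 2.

15695 ÷ 1403 → quotient 11, remainder 262
1403 ÷ 262 → quotient 5, remainder 93
262 ÷ 93 → quotient 2, remainder 76
93 ÷ 76 → quotient 1, remainder 17
76 ÷ 17 → quotient 4, remainder 8
17 ÷ 8 → quotient 2, remainder 1
8 ÷ 1 → quotient 8, remainder 0

[11; 5, 2, 1, 4, 2, 8]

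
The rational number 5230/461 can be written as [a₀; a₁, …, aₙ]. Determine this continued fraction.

[11; 2, 1, 8, 1, 15]

Run the Euclidean algorithm, recording each quotient:
⌊5230/461⌋ = 11, remainder 159
⌊461/159⌋ = 2, remainder 143
⌊159/143⌋ = 1, remainder 16
⌊143/16⌋ = 8, remainder 15
⌊16/15⌋ = 1, remainder 1
⌊15/1⌋ = 15, remainder 0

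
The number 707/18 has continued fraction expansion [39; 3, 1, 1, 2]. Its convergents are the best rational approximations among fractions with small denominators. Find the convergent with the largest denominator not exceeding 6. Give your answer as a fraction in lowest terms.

a_0 = 39: 39/1  (≤ bound)
a_1 = 3: 118/3  (≤ bound)
a_2 = 1: 157/4  (≤ bound)
a_3 = 1: 275/7  (> 6, stop)

157/4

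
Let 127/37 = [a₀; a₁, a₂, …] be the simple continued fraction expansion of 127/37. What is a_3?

5

⌊127/37⌋ = 3, remainder 16
⌊37/16⌋ = 2, remainder 5
⌊16/5⌋ = 3, remainder 1
⌊5/1⌋ = 5, remainder 0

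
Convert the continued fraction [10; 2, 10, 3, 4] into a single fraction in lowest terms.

2944/281

Compute successive convergents:
a_0 = 10: 10/1
a_1 = 2: 21/2
a_2 = 10: 220/21
a_3 = 3: 681/65
a_4 = 4: 2944/281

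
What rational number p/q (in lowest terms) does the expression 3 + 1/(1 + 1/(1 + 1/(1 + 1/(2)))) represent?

29/8

Work from the innermost term outward:
Start with 2.
1 + 1/(2/1) = 1 + 1/2 = 3/2
1 + 1/(3/2) = 1 + 2/3 = 5/3
1 + 1/(5/3) = 1 + 3/5 = 8/5
3 + 1/(8/5) = 3 + 5/8 = 29/8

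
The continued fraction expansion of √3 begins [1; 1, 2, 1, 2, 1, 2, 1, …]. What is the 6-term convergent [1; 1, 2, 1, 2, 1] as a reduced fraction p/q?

Compute successive convergents:
a_0 = 1: 1/1
a_1 = 1: 2/1
a_2 = 2: 5/3
a_3 = 1: 7/4
a_4 = 2: 19/11
a_5 = 1: 26/15

26/15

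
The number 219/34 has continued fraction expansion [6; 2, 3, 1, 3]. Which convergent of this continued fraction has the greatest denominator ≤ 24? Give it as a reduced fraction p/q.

a_0 = 6: 6/1  (≤ bound)
a_1 = 2: 13/2  (≤ bound)
a_2 = 3: 45/7  (≤ bound)
a_3 = 1: 58/9  (≤ bound)
a_4 = 3: 219/34  (> 24, stop)

58/9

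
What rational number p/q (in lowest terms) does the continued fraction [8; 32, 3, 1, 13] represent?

14247/1774

Start with 13.
1 + 1/(13/1) = 1 + 1/13 = 14/13
3 + 1/(14/13) = 3 + 13/14 = 55/14
32 + 1/(55/14) = 32 + 14/55 = 1774/55
8 + 1/(1774/55) = 8 + 55/1774 = 14247/1774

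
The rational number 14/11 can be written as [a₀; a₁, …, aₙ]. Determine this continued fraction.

⌊14/11⌋ = 1, remainder 3
⌊11/3⌋ = 3, remainder 2
⌊3/2⌋ = 1, remainder 1
⌊2/1⌋ = 2, remainder 0

[1; 3, 1, 2]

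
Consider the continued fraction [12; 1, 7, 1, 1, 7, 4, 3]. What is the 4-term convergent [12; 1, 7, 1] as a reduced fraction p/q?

116/9

a_0 = 12: 12/1
a_1 = 1: 13/1
a_2 = 7: 103/8
a_3 = 1: 116/9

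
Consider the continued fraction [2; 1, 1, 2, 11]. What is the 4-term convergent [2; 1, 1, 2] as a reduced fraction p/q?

Start with 2.
1 + 1/(2/1) = 1 + 1/2 = 3/2
1 + 1/(3/2) = 1 + 2/3 = 5/3
2 + 1/(5/3) = 2 + 3/5 = 13/5

13/5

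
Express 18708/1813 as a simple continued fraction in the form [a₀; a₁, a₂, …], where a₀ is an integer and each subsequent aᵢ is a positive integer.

[10; 3, 7, 3, 6, 4]

⌊18708/1813⌋ = 10, remainder 578
⌊1813/578⌋ = 3, remainder 79
⌊578/79⌋ = 7, remainder 25
⌊79/25⌋ = 3, remainder 4
⌊25/4⌋ = 6, remainder 1
⌊4/1⌋ = 4, remainder 0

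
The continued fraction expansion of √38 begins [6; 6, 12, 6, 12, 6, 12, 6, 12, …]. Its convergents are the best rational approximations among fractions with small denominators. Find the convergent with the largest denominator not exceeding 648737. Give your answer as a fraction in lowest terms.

List convergents until the denominator exceeds the bound:
a_0 = 6: 6/1  (≤ bound)
a_1 = 6: 37/6  (≤ bound)
a_2 = 12: 450/73  (≤ bound)
a_3 = 6: 2737/444  (≤ bound)
a_4 = 12: 33294/5401  (≤ bound)
a_5 = 6: 202501/32850  (≤ bound)
a_6 = 12: 2463306/399601  (≤ bound)
a_7 = 6: 14982337/2430456  (> 648737, stop)

2463306/399601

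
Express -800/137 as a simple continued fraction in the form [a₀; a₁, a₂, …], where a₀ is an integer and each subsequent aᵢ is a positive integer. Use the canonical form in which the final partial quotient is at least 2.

Run the Euclidean algorithm, recording each quotient:
⌊-800/137⌋ = -6, remainder 22
⌊137/22⌋ = 6, remainder 5
⌊22/5⌋ = 4, remainder 2
⌊5/2⌋ = 2, remainder 1
⌊2/1⌋ = 2, remainder 0

[-6; 6, 4, 2, 2]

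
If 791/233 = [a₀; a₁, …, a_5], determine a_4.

7

791 = 3·233 + 92, so a_0 = 3
233 = 2·92 + 49, so a_1 = 2
92 = 1·49 + 43, so a_2 = 1
49 = 1·43 + 6, so a_3 = 1
43 = 7·6 + 1, so a_4 = 7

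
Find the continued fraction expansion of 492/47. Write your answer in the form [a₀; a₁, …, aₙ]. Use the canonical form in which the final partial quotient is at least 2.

492 = 10·47 + 22, so a_0 = 10
47 = 2·22 + 3, so a_1 = 2
22 = 7·3 + 1, so a_2 = 7
3 = 3·1 + 0, so a_3 = 3

[10; 2, 7, 3]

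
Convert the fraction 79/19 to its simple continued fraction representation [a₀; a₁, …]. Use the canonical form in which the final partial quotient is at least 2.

[4; 6, 3]

Run the Euclidean algorithm, recording each quotient:
79 ÷ 19 → quotient 4, remainder 3
19 ÷ 3 → quotient 6, remainder 1
3 ÷ 1 → quotient 3, remainder 0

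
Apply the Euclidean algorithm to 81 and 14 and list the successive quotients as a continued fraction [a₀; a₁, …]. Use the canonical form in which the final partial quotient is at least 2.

[5; 1, 3, 1, 2]

Run the Euclidean algorithm, recording each quotient:
⌊81/14⌋ = 5, remainder 11
⌊14/11⌋ = 1, remainder 3
⌊11/3⌋ = 3, remainder 2
⌊3/2⌋ = 1, remainder 1
⌊2/1⌋ = 2, remainder 0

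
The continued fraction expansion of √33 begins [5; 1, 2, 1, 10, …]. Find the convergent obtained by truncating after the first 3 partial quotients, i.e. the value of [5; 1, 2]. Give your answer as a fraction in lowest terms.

Start with 2.
1 + 1/(2/1) = 1 + 1/2 = 3/2
5 + 1/(3/2) = 5 + 2/3 = 17/3

17/3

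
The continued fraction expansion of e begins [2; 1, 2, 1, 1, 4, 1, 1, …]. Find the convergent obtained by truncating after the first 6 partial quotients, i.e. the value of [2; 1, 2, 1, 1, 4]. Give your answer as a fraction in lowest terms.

87/32

Start with 4.
1 + 1/(4/1) = 1 + 1/4 = 5/4
1 + 1/(5/4) = 1 + 4/5 = 9/5
2 + 1/(9/5) = 2 + 5/9 = 23/9
1 + 1/(23/9) = 1 + 9/23 = 32/23
2 + 1/(32/23) = 2 + 23/32 = 87/32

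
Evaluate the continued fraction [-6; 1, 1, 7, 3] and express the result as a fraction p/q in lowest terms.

a_0 = -6: -6/1
a_1 = 1: -5/1
a_2 = 1: -11/2
a_3 = 7: -82/15
a_4 = 3: -257/47

-257/47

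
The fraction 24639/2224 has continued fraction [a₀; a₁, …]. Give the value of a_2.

1

Apply division with remainder until the remainder is 0:
24639 = 11·2224 + 175, so a_0 = 11
2224 = 12·175 + 124, so a_1 = 12
175 = 1·124 + 51, so a_2 = 1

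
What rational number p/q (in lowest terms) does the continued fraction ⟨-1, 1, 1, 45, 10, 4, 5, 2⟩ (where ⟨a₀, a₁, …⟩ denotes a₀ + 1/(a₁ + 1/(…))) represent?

Build up convergents one term at a time:
a_0 = -1: -1/1
a_1 = 1: 0/1
a_2 = 1: -1/2
a_3 = 45: -45/91
a_4 = 10: -451/912
a_5 = 4: -1849/3739
a_6 = 5: -9696/19607
a_7 = 2: -21241/42953

-21241/42953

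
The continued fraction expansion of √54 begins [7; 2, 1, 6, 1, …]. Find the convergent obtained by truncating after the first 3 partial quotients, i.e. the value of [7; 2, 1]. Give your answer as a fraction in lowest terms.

22/3

Start with 1.
2 + 1/(1/1) = 2 + 1/1 = 3/1
7 + 1/(3/1) = 7 + 1/3 = 22/3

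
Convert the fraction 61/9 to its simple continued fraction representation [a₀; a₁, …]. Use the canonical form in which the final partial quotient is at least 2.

[6; 1, 3, 2]

61 ÷ 9 → quotient 6, remainder 7
9 ÷ 7 → quotient 1, remainder 2
7 ÷ 2 → quotient 3, remainder 1
2 ÷ 1 → quotient 2, remainder 0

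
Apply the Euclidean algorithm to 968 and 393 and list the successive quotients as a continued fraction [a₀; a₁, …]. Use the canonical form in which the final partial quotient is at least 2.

[2; 2, 6, 3, 1, 1, 1, 2]

Repeatedly divide and take the remainder:
⌊968/393⌋ = 2, remainder 182
⌊393/182⌋ = 2, remainder 29
⌊182/29⌋ = 6, remainder 8
⌊29/8⌋ = 3, remainder 5
⌊8/5⌋ = 1, remainder 3
⌊5/3⌋ = 1, remainder 2
⌊3/2⌋ = 1, remainder 1
⌊2/1⌋ = 2, remainder 0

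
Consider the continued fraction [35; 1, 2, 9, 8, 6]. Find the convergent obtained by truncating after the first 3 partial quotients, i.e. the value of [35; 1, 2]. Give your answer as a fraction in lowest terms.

a_0 = 35: 35/1
a_1 = 1: 36/1
a_2 = 2: 107/3

107/3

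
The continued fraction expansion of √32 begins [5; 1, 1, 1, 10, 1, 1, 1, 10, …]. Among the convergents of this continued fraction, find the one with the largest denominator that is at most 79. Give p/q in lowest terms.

379/67

List convergents until the denominator exceeds the bound:
a_0 = 5: 5/1  (≤ bound)
a_1 = 1: 6/1  (≤ bound)
a_2 = 1: 11/2  (≤ bound)
a_3 = 1: 17/3  (≤ bound)
a_4 = 10: 181/32  (≤ bound)
a_5 = 1: 198/35  (≤ bound)
a_6 = 1: 379/67  (≤ bound)
a_7 = 1: 577/102  (> 79, stop)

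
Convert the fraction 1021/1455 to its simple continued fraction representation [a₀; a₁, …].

Apply division with remainder until the remainder is 0:
1021 ÷ 1455 → quotient 0, remainder 1021
1455 ÷ 1021 → quotient 1, remainder 434
1021 ÷ 434 → quotient 2, remainder 153
434 ÷ 153 → quotient 2, remainder 128
153 ÷ 128 → quotient 1, remainder 25
128 ÷ 25 → quotient 5, remainder 3
25 ÷ 3 → quotient 8, remainder 1
3 ÷ 1 → quotient 3, remainder 0

[0; 1, 2, 2, 1, 5, 8, 3]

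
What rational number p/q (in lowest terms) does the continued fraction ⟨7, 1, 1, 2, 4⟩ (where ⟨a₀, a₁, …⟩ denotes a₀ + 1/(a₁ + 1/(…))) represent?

167/22

Work from the innermost term outward:
Start with 4.
2 + 1/(4/1) = 2 + 1/4 = 9/4
1 + 1/(9/4) = 1 + 4/9 = 13/9
1 + 1/(13/9) = 1 + 9/13 = 22/13
7 + 1/(22/13) = 7 + 13/22 = 167/22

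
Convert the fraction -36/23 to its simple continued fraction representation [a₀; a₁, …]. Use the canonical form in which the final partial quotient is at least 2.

-36 ÷ 23 → quotient -2, remainder 10
23 ÷ 10 → quotient 2, remainder 3
10 ÷ 3 → quotient 3, remainder 1
3 ÷ 1 → quotient 3, remainder 0

[-2; 2, 3, 3]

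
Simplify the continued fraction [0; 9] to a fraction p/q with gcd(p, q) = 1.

1/9

Start with 9.
0 + 1/(9/1) = 0 + 1/9 = 1/9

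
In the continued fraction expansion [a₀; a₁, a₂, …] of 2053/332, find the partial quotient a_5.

6

Apply division with remainder until the remainder is 0:
2053 ÷ 332 → quotient 6, remainder 61
332 ÷ 61 → quotient 5, remainder 27
61 ÷ 27 → quotient 2, remainder 7
27 ÷ 7 → quotient 3, remainder 6
7 ÷ 6 → quotient 1, remainder 1
6 ÷ 1 → quotient 6, remainder 0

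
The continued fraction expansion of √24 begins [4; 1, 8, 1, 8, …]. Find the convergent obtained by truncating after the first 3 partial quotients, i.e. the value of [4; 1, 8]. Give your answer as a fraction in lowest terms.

44/9

Start with 8.
1 + 1/(8/1) = 1 + 1/8 = 9/8
4 + 1/(9/8) = 4 + 8/9 = 44/9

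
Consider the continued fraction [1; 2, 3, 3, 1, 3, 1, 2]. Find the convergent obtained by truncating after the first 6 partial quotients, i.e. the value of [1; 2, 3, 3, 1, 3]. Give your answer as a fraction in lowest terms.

Start with 3.
1 + 1/(3/1) = 1 + 1/3 = 4/3
3 + 1/(4/3) = 3 + 3/4 = 15/4
3 + 1/(15/4) = 3 + 4/15 = 49/15
2 + 1/(49/15) = 2 + 15/49 = 113/49
1 + 1/(113/49) = 1 + 49/113 = 162/113

162/113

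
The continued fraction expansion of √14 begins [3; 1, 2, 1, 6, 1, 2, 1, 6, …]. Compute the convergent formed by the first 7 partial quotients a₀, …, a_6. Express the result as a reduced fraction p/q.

Starting at the tail and folding back:
Start with 2.
1 + 1/(2/1) = 1 + 1/2 = 3/2
6 + 1/(3/2) = 6 + 2/3 = 20/3
1 + 1/(20/3) = 1 + 3/20 = 23/20
2 + 1/(23/20) = 2 + 20/23 = 66/23
1 + 1/(66/23) = 1 + 23/66 = 89/66
3 + 1/(89/66) = 3 + 66/89 = 333/89

333/89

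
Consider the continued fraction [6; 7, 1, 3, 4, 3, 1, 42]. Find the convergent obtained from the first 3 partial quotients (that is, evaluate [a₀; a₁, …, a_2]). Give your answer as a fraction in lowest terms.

Build up convergents one term at a time:
a_0 = 6: 6/1
a_1 = 7: 43/7
a_2 = 1: 49/8

49/8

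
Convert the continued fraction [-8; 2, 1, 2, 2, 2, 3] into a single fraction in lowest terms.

-1198/157

Build up convergents one term at a time:
a_0 = -8: -8/1
a_1 = 2: -15/2
a_2 = 1: -23/3
a_3 = 2: -61/8
a_4 = 2: -145/19
a_5 = 2: -351/46
a_6 = 3: -1198/157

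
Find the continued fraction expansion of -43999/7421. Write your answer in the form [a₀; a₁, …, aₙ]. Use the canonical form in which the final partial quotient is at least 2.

-43999 = -6·7421 + 527, so a_0 = -6
7421 = 14·527 + 43, so a_1 = 14
527 = 12·43 + 11, so a_2 = 12
43 = 3·11 + 10, so a_3 = 3
11 = 1·10 + 1, so a_4 = 1
10 = 10·1 + 0, so a_5 = 10

[-6; 14, 12, 3, 1, 10]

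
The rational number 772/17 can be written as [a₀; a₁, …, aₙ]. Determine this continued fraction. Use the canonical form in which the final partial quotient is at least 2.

Run the Euclidean algorithm, recording each quotient:
772 = 45·17 + 7, so a_0 = 45
17 = 2·7 + 3, so a_1 = 2
7 = 2·3 + 1, so a_2 = 2
3 = 3·1 + 0, so a_3 = 3

[45; 2, 2, 3]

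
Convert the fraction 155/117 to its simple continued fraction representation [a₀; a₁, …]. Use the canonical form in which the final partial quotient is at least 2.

Apply division with remainder until the remainder is 0:
⌊155/117⌋ = 1, remainder 38
⌊117/38⌋ = 3, remainder 3
⌊38/3⌋ = 12, remainder 2
⌊3/2⌋ = 1, remainder 1
⌊2/1⌋ = 2, remainder 0

[1; 3, 12, 1, 2]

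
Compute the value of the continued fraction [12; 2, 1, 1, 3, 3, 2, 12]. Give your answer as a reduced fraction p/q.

a_0 = 12: 12/1
a_1 = 2: 25/2
a_2 = 1: 37/3
a_3 = 1: 62/5
a_4 = 3: 223/18
a_5 = 3: 731/59
a_6 = 2: 1685/136
a_7 = 12: 20951/1691

20951/1691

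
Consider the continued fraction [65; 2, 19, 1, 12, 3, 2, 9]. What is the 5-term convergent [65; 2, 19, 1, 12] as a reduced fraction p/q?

34774/531

a_0 = 65: 65/1
a_1 = 2: 131/2
a_2 = 19: 2554/39
a_3 = 1: 2685/41
a_4 = 12: 34774/531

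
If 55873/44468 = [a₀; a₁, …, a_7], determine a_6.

Apply division with remainder until the remainder is 0:
55873 ÷ 44468 → quotient 1, remainder 11405
44468 ÷ 11405 → quotient 3, remainder 10253
11405 ÷ 10253 → quotient 1, remainder 1152
10253 ÷ 1152 → quotient 8, remainder 1037
1152 ÷ 1037 → quotient 1, remainder 115
1037 ÷ 115 → quotient 9, remainder 2
115 ÷ 2 → quotient 57, remainder 1

57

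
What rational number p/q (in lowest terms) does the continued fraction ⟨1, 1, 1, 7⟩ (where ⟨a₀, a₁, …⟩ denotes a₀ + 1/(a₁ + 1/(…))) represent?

23/15

Work from the innermost term outward:
Start with 7.
1 + 1/(7/1) = 1 + 1/7 = 8/7
1 + 1/(8/7) = 1 + 7/8 = 15/8
1 + 1/(15/8) = 1 + 8/15 = 23/15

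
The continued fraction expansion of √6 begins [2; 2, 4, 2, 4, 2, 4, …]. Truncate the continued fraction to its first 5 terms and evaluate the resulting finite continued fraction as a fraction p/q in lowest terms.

Compute successive convergents:
a_0 = 2: 2/1
a_1 = 2: 5/2
a_2 = 4: 22/9
a_3 = 2: 49/20
a_4 = 4: 218/89

218/89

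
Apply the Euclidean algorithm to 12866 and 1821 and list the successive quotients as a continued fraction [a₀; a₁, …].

Run the Euclidean algorithm, recording each quotient:
12866 ÷ 1821 → quotient 7, remainder 119
1821 ÷ 119 → quotient 15, remainder 36
119 ÷ 36 → quotient 3, remainder 11
36 ÷ 11 → quotient 3, remainder 3
11 ÷ 3 → quotient 3, remainder 2
3 ÷ 2 → quotient 1, remainder 1
2 ÷ 1 → quotient 2, remainder 0

[7; 15, 3, 3, 3, 1, 2]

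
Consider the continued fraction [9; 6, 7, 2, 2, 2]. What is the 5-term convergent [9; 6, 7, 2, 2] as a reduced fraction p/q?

Work from the innermost term outward:
Start with 2.
2 + 1/(2/1) = 2 + 1/2 = 5/2
7 + 1/(5/2) = 7 + 2/5 = 37/5
6 + 1/(37/5) = 6 + 5/37 = 227/37
9 + 1/(227/37) = 9 + 37/227 = 2080/227

2080/227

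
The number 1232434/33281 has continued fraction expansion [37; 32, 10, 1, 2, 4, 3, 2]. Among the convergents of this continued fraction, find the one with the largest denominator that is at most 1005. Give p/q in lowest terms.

List convergents until the denominator exceeds the bound:
a_0 = 37: 37/1  (≤ bound)
a_1 = 32: 1185/32  (≤ bound)
a_2 = 10: 11887/321  (≤ bound)
a_3 = 1: 13072/353  (≤ bound)
a_4 = 2: 38031/1027  (> 1005, stop)

13072/353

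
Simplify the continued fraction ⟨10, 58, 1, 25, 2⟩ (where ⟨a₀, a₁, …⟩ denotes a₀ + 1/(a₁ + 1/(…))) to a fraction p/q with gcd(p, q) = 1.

Start with 2.
25 + 1/(2/1) = 25 + 1/2 = 51/2
1 + 1/(51/2) = 1 + 2/51 = 53/51
58 + 1/(53/51) = 58 + 51/53 = 3125/53
10 + 1/(3125/53) = 10 + 53/3125 = 31303/3125

31303/3125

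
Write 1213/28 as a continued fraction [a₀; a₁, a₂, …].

[43; 3, 9]

1213 ÷ 28 → quotient 43, remainder 9
28 ÷ 9 → quotient 3, remainder 1
9 ÷ 1 → quotient 9, remainder 0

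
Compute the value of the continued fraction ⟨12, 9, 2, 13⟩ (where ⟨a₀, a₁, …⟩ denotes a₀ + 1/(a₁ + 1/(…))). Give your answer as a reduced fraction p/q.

3099/256

a_0 = 12: 12/1
a_1 = 9: 109/9
a_2 = 2: 230/19
a_3 = 13: 3099/256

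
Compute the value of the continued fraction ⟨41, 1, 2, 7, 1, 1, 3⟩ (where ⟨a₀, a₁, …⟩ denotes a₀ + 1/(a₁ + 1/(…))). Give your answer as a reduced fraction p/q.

6919/166

Build up convergents one term at a time:
a_0 = 41: 41/1
a_1 = 1: 42/1
a_2 = 2: 125/3
a_3 = 7: 917/22
a_4 = 1: 1042/25
a_5 = 1: 1959/47
a_6 = 3: 6919/166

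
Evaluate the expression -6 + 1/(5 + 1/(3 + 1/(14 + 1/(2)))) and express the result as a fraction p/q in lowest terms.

-2755/474

Use the convergent recurrence hₖ = aₖ·hₖ₋₁ + hₖ₋₂ (and likewise for the denominators kₖ):
a_0 = -6: -6/1
a_1 = 5: -29/5
a_2 = 3: -93/16
a_3 = 14: -1331/229
a_4 = 2: -2755/474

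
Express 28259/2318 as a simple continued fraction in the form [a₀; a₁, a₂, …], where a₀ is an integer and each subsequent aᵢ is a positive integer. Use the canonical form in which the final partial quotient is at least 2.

Apply division with remainder until the remainder is 0:
⌊28259/2318⌋ = 12, remainder 443
⌊2318/443⌋ = 5, remainder 103
⌊443/103⌋ = 4, remainder 31
⌊103/31⌋ = 3, remainder 10
⌊31/10⌋ = 3, remainder 1
⌊10/1⌋ = 10, remainder 0

[12; 5, 4, 3, 3, 10]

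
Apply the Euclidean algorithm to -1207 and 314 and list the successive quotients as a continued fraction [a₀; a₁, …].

[-4; 6, 2, 2, 4, 2]

-1207 ÷ 314 → quotient -4, remainder 49
314 ÷ 49 → quotient 6, remainder 20
49 ÷ 20 → quotient 2, remainder 9
20 ÷ 9 → quotient 2, remainder 2
9 ÷ 2 → quotient 4, remainder 1
2 ÷ 1 → quotient 2, remainder 0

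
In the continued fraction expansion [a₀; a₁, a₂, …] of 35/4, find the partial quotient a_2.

3

35 ÷ 4 → quotient 8, remainder 3
4 ÷ 3 → quotient 1, remainder 1
3 ÷ 1 → quotient 3, remainder 0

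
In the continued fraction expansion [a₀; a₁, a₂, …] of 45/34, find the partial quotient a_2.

45 = 1·34 + 11, so a_0 = 1
34 = 3·11 + 1, so a_1 = 3
11 = 11·1 + 0, so a_2 = 11

11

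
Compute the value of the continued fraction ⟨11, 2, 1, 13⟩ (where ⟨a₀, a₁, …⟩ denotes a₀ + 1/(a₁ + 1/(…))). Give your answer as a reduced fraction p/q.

Use the convergent recurrence hₖ = aₖ·hₖ₋₁ + hₖ₋₂ (and likewise for the denominators kₖ):
a_0 = 11: 11/1
a_1 = 2: 23/2
a_2 = 1: 34/3
a_3 = 13: 465/41

465/41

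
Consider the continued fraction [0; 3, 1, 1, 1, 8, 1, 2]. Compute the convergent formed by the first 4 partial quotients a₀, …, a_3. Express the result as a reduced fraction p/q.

2/7

Starting at the tail and folding back:
Start with 1.
1 + 1/(1/1) = 1 + 1/1 = 2/1
3 + 1/(2/1) = 3 + 1/2 = 7/2
0 + 1/(7/2) = 0 + 2/7 = 2/7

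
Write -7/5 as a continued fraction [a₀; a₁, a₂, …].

⌊-7/5⌋ = -2, remainder 3
⌊5/3⌋ = 1, remainder 2
⌊3/2⌋ = 1, remainder 1
⌊2/1⌋ = 2, remainder 0

[-2; 1, 1, 2]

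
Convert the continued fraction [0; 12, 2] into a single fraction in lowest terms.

2/25

a_0 = 0: 0/1
a_1 = 12: 1/12
a_2 = 2: 2/25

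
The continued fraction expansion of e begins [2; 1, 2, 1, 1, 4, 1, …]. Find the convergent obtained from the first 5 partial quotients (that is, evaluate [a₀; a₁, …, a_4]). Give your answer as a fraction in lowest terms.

19/7

Compute successive convergents:
a_0 = 2: 2/1
a_1 = 1: 3/1
a_2 = 2: 8/3
a_3 = 1: 11/4
a_4 = 1: 19/7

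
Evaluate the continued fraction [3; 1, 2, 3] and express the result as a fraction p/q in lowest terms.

37/10

a_0 = 3: 3/1
a_1 = 1: 4/1
a_2 = 2: 11/3
a_3 = 3: 37/10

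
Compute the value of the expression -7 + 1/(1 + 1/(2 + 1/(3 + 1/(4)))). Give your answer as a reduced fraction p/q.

Collapse the nested fraction from the inside out:
Start with 4.
3 + 1/(4/1) = 3 + 1/4 = 13/4
2 + 1/(13/4) = 2 + 4/13 = 30/13
1 + 1/(30/13) = 1 + 13/30 = 43/30
-7 + 1/(43/30) = -7 + 30/43 = -271/43

-271/43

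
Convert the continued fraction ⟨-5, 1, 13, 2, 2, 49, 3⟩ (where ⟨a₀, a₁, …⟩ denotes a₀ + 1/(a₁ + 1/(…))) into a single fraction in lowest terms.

-43718/10743

Use the convergent recurrence hₖ = aₖ·hₖ₋₁ + hₖ₋₂ (and likewise for the denominators kₖ):
a_0 = -5: -5/1
a_1 = 1: -4/1
a_2 = 13: -57/14
a_3 = 2: -118/29
a_4 = 2: -293/72
a_5 = 49: -14475/3557
a_6 = 3: -43718/10743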